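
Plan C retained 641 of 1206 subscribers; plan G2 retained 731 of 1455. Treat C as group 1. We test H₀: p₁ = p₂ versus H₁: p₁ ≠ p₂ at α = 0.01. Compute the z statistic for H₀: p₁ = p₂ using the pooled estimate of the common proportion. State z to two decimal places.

p̂₁ = 641/1206 ≈ 0.53151, p̂₂ = 731/1455 ≈ 0.50241.
Pooled p̂ = (641+731)/(1206+1455) = 1372/2661 = 0.51560.
SE = √(0.249757 × 0.00151647) = 0.01946.
z = (0.53151 − 0.50241)/0.01946 = 0.02910/0.01946 = 1.50.
p-value = 2·P(Z > 1.495) ≈ 0.1348; since p > α = 0.01, fail to reject H₀.

z = 1.50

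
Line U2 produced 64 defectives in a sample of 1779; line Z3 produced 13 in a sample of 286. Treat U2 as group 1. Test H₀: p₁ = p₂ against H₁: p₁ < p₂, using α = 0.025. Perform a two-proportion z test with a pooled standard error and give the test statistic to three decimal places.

z = -0.785

p̂₁ = 64/1779 = 0.03598, p̂₂ = 13/286 = 0.04545.
Pooled p̂ = (64+13)/(1779+286) = 77/2065 = 0.03729.
SE = √(p̂(1−p̂)(1/n₁+1/n₂)) = √(0.03729·0.96271·0.00405862) = √(0.000145695) = 0.01207.
z = (0.03598 − 0.04545)/0.01207 = -0.00947/0.01207 = -0.785.
p-value = P(Z < -0.785) ≈ 0.2161. With α = 0.025, fail to reject H₀.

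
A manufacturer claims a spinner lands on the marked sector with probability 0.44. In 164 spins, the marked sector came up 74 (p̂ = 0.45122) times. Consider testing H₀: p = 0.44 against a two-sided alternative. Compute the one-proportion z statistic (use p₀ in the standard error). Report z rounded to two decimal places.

p̂ = 74/164 ≈ 0.4512.
Under H₀, SE = √(0.44·0.56/164) = √(0.00150244) = 0.0388.
z = (0.4512 − 0.44)/0.0388 = 0.0112/0.0388 = 0.29.

z = 0.29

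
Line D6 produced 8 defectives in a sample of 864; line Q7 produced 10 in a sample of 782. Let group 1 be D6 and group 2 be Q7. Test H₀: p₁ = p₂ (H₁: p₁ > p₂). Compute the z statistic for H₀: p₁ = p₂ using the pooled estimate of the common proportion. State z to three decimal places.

p̂₁ = 8/864 ≈ 0.0092593, p̂₂ = 10/782 ≈ 0.0127877.
Pooled p̂ = (8+10)/(864+782) = 18/1646 = 0.0109356.
SE = √(0.010816 × 0.00243618) = 0.0051332.
z = (0.0092593 − 0.0127877)/0.0051332 = -0.0035284/0.0051332 = -0.687.

z = -0.687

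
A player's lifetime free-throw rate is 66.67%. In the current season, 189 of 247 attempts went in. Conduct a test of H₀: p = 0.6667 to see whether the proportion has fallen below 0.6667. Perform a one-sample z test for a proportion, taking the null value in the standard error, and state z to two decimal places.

p̂ = 189/247 = 0.7652.
SE = √(p₀(1−p₀)/n) = √(0.22221/247) = 0.0300.
z = (0.7652 − 0.6667)/0.0300 = 0.0985/0.0300 = 3.28.
p-value = P(Z < 3.283) ≈ 0.9995.

z = 3.28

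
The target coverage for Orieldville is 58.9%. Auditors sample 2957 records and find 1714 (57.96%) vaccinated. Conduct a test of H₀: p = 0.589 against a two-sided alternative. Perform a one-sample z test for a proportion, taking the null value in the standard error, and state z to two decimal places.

z = -1.03

p̂ = 1714/2957 = 0.57964.
SE = √(p₀(1−p₀)/n) = √(0.24208/2957) = 0.00905.
z = (0.57964 − 0.589)/0.00905 = -0.00936/0.00905 = -1.03.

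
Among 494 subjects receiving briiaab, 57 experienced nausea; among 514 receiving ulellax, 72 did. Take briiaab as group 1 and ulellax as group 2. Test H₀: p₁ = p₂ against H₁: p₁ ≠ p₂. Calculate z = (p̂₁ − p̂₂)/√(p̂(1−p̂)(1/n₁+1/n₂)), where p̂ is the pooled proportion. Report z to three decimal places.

z = -1.173

p̂₁ = 57/494 = 0.11538, p̂₂ = 72/514 = 0.14008.
Pooled p̂ = (57+72)/(494+514) = 129/1008 = 0.12798.
SE = √(p̂(1−p̂)(1/n₁+1/n₂)) = √(0.12798·0.87202·0.00396982) = √(0.000443025) = 0.02105.
z = (0.11538 − 0.14008)/0.02105 = -0.02470/0.02105 = -1.173.
p-value = 2·P(Z > 1.173) ≈ 0.2407.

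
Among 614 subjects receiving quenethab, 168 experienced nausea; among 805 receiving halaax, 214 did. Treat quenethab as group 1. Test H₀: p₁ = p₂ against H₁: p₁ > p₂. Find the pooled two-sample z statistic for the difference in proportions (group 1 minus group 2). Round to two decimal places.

p̂₁ = 168/614 = 0.2736, p̂₂ = 214/805 = 0.2658.
Pooled p̂ = (168+214)/(614+805) = 382/1419 = 0.2692.
SE = √(p̂(1−p̂)(1/n₁+1/n₂)) = √(0.2692·0.7308·0.0028709) = √(0.000564801) = 0.0238.
z = (0.2736 − 0.2658)/0.0238 = 0.0078/0.0238 = 0.33.

z = 0.33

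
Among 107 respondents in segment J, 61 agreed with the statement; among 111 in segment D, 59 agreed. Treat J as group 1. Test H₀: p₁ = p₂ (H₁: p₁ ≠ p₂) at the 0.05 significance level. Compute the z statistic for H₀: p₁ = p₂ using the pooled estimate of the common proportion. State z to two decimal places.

p̂₁ = 61/107 = 0.5701, p̂₂ = 59/111 = 0.5315.
Pooled p̂ = (61+59)/(107+111) = 120/218 = 0.5505.
SE = √(0.247454 × 0.0183548) = 0.0674.
z = (0.5701 − 0.5315)/0.0674 = 0.0386/0.0674 = 0.57.
p-value = 2·P(Z > 0.572) ≈ 0.5672; since p > α = 0.05, fail to reject H₀.

z = 0.57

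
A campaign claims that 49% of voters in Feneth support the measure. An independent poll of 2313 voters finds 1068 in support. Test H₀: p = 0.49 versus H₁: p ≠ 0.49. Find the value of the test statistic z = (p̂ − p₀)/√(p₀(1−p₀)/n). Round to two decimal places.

z = -2.72

p̂ = 1068/2313 ≈ 0.4617.
SE = √(p₀(1−p₀)/n) = √(0.2499/2313) = 0.0104.
z = (0.4617 − 0.49)/0.0104 = -0.0283/0.0104 = -2.72.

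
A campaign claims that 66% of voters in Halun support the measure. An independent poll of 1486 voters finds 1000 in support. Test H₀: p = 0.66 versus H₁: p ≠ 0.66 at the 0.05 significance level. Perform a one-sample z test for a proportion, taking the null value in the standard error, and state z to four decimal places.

z = 1.0536

p̂ = 1000/1486 ≈ 0.672948.
Under H₀, SE = √(0.66·0.34/1486) = √(0.000151009) = 0.012289.
z = (0.672948 − 0.66)/0.012289 = 0.012948/0.012289 = 1.0536.
p-value = 2·P(Z > 1.054) ≈ 0.2921, so at α = 0.05 we fail to reject H₀.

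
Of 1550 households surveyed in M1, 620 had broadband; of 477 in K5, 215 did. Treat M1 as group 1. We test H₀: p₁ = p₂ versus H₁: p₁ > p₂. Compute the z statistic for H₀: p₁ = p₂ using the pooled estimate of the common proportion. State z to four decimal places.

z = -1.9686

p̂₁ = 620/1550 = 0.400000, p̂₂ = 215/477 = 0.450734.
Pooled p̂ = (620+215)/(1550+477) = 835/2027 = 0.411939.
SE = √(p̂(1−p̂)(1/n₁+1/n₂)) = √(0.411939·0.588061·0.0027416) = √(0.000664139) = 0.025771.
z = (0.400000 − 0.450734)/0.025771 = -0.050734/0.025771 = -1.9686.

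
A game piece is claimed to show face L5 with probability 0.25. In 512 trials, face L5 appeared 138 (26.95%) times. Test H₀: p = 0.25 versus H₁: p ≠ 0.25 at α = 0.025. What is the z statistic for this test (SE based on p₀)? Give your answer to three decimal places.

z = 1.021

p̂ = 138/512 = 0.269531.
Standard error under H₀: √(0.25×0.75/512) = 0.019137.
z = (0.269531 − 0.25)/0.019137 = 0.019531/0.019137 = 1.021.
p-value = 2·P(Z > 1.021) ≈ 0.3074, so at α = 0.025 we fail to reject H₀.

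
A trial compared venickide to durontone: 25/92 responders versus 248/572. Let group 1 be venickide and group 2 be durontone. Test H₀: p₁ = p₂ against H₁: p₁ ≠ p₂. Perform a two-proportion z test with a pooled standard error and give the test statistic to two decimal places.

p̂₁ = 25/92 = 0.2717, p̂₂ = 248/572 = 0.4336.
Pooled p̂ = (25+248)/(92+572) = 273/664 = 0.4111.
SE = √(0.242105 × 0.0126178) = 0.0553.
z = (0.2717 − 0.4336)/0.0553 = -0.1619/0.0553 = -2.93.

z = -2.93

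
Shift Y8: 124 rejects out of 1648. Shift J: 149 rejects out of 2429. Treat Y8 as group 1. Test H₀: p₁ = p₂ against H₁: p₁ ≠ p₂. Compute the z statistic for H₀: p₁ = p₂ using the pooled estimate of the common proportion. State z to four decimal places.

z = 1.7426

p̂₁ = 124/1648 = 0.075243, p̂₂ = 149/2429 = 0.061342.
Pooled p̂ = (124+149)/(1648+2429) = 273/4077 = 0.066961.
SE = √(p̂(1−p̂)(1/n₁+1/n₂)) = √(0.066961·0.933039·0.00101849) = √(6.36323e-05) = 0.007977.
z = (0.075243 − 0.061342)/0.007977 = 0.013901/0.007977 = 1.7426.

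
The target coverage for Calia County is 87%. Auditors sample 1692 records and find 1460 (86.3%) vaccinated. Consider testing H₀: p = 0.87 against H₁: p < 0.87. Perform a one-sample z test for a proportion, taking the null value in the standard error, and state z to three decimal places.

p̂ = 1460/1692 = 0.86288.
Standard error under H₀: √(0.87×0.13/1692) = 0.00818.
z = (0.86288 − 0.87)/0.00818 = -0.00712/0.00818 = -0.870.

z = -0.870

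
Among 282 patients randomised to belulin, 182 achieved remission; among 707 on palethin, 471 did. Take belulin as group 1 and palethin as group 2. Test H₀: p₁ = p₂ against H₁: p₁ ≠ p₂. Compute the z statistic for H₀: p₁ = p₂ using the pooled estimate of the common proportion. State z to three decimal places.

p̂₁ = 182/282 = 0.64539, p̂₂ = 471/707 = 0.66620.
Pooled p̂ = (182+471)/(282+707) = 653/989 = 0.66026.
SE = √(0.224316 × 0.00496053) = 0.03336.
z = (0.64539 − 0.66620)/0.03336 = -0.02081/0.03336 = -0.624.
Two-sided p-value ≈ 2·Φ(−0.624) = 0.5328.

z = -0.624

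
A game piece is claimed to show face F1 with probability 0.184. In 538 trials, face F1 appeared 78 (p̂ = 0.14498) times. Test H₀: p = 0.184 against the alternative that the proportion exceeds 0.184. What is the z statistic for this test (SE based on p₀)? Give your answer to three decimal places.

p̂ = 78/538 = 0.144981.
SE = √(p₀(1−p₀)/n) = √(0.15014/538) = 0.016706.
z = (0.144981 − 0.184)/0.016706 = -0.039019/0.016706 = -2.336.
p-value = P(Z > -2.336) ≈ 0.9902.

z = -2.336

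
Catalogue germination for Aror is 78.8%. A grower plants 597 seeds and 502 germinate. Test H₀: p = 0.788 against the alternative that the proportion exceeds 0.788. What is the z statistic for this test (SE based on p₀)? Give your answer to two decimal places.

z = 3.16

p̂ = 502/597 = 0.84087.
Standard error under H₀: √(0.788×0.212/597) = 0.01673.
z = (0.84087 − 0.788)/0.01673 = 0.05287/0.01673 = 3.16.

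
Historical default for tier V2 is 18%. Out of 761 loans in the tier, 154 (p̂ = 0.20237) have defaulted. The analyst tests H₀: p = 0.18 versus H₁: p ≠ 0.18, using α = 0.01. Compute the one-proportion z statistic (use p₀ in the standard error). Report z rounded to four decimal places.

p̂ = 154/761 ≈ 0.202365.
SE = √(p₀(1−p₀)/n) = √(0.1476/761) = 0.013927.
z = (0.202365 − 0.18)/0.013927 = 0.022365/0.013927 = 1.6059.
Two-sided p-value ≈ 2·Φ(−1.606) = 0.1083, so at α = 0.01 we fail to reject H₀.

z = 1.6059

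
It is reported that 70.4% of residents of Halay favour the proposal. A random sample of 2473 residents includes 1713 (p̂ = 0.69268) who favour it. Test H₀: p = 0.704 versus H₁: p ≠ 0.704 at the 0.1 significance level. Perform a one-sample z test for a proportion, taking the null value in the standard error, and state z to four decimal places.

p̂ = 1713/2473 = 0.6926810.
SE = √(p₀(1−p₀)/n) = √(0.20838/2473) = 0.0091795.
z = (0.6926810 − 0.704)/0.0091795 = -0.0113190/0.0091795 = -1.2331.
Two-sided p-value ≈ 2·Φ(−1.233) = 0.2175; since p > α = 0.1, fail to reject H₀.

z = -1.2331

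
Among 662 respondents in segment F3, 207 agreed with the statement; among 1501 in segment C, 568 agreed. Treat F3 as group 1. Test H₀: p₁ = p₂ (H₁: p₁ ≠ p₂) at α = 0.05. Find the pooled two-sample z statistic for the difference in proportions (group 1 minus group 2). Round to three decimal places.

z = -2.938

p̂₁ = 207/662 ≈ 0.31269, p̂₂ = 568/1501 ≈ 0.37841.
Pooled p̂ = (207+568)/(662+1501) = 775/2163 = 0.35830.
SE = √(0.229921 × 0.0021768) = 0.02237.
z = (0.31269 − 0.37841)/0.02237 = -0.06572/0.02237 = -2.938.
p-value = 2·P(Z > 2.938) ≈ 0.0033. With α = 0.05, reject H₀.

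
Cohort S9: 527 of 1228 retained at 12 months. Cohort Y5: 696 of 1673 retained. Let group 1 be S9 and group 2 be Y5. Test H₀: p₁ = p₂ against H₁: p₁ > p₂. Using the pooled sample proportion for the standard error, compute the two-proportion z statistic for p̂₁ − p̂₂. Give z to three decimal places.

p̂₁ = 527/1228 = 0.429153, p̂₂ = 696/1673 = 0.416019.
Pooled p̂ = (527+696)/(1228+1673) = 1223/2901 = 0.421579.
SE = √(0.24385 × 0.00141206) = 0.018556.
z = (0.429153 − 0.416019)/0.018556 = 0.013134/0.018556 = 0.708.

z = 0.708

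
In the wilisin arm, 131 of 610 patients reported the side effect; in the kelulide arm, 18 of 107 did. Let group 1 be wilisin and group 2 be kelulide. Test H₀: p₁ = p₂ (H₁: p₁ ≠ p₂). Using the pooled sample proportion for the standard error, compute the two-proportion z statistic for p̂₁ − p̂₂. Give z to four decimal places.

z = 1.0942

p̂₁ = 131/610 ≈ 0.214754, p̂₂ = 18/107 ≈ 0.168224.
Pooled p̂ = (131+18)/(610+107) = 149/717 = 0.207810.
SE = √(0.164625 × 0.0109851) = 0.042526.
z = (0.214754 − 0.168224)/0.042526 = 0.046530/0.042526 = 1.0942.
p-value = 2·P(Z > 1.094) ≈ 0.2739.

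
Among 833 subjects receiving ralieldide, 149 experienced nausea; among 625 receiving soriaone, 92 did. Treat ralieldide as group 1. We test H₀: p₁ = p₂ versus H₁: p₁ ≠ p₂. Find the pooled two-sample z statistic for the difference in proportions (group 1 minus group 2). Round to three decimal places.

z = 1.611

p̂₁ = 149/833 ≈ 0.17887, p̂₂ = 92/625 ≈ 0.14720.
Pooled p̂ = (149+92)/(833+625) = 241/1458 = 0.16529.
SE = √(p̂(1−p̂)(1/n₁+1/n₂)) = √(0.16529·0.83471·0.00280048) = √(0.000386389) = 0.01966.
z = (0.17887 − 0.14720)/0.01966 = 0.03167/0.01966 = 1.611.
Two-sided p-value ≈ 2·Φ(−1.611) = 0.1071.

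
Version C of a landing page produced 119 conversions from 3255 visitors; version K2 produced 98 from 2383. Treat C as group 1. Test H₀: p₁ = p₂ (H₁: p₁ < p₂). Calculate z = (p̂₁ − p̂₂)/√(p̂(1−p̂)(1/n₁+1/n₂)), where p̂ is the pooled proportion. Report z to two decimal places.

z = -0.88

p̂₁ = 119/3255 ≈ 0.03656, p̂₂ = 98/2383 ≈ 0.04112.
Pooled p̂ = (119+98)/(3255+2383) = 217/5638 = 0.03849.
SE = √(p̂(1−p̂)(1/n₁+1/n₂)) = √(0.03849·0.96151·0.000726859) = √(2.68992e-05) = 0.00519.
z = (0.03656 − 0.04112)/0.00519 = -0.00456/0.00519 = -0.88.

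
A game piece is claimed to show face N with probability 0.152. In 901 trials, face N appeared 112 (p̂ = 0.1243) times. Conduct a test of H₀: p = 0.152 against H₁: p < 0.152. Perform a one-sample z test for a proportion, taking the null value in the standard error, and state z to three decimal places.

p̂ = 112/901 = 0.12431.
SE = √(p₀(1−p₀)/n) = √(0.1289/901) = 0.01196.
z = (0.12431 − 0.152)/0.01196 = -0.02769/0.01196 = -2.315.

z = -2.315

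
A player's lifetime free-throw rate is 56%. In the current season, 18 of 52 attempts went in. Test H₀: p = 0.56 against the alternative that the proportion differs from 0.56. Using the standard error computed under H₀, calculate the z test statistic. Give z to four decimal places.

z = -3.1066

p̂ = 18/52 = 0.346154.
Standard error under H₀: √(0.56×0.44/52) = 0.068836.
z = (0.346154 − 0.56)/0.068836 = -0.213846/0.068836 = -3.1066.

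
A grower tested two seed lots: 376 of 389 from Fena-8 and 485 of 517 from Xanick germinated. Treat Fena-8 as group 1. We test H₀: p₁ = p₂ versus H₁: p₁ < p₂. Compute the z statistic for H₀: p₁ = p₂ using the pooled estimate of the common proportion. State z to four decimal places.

z = 1.9528

p̂₁ = 376/389 = 0.9665810, p̂₂ = 485/517 = 0.9381044.
Pooled p̂ = (376+485)/(389+517) = 861/906 = 0.9503311.
SE = √(0.0472019 × 0.00450493) = 0.0145822.
z = (0.9665810 − 0.9381044)/0.0145822 = 0.0284766/0.0145822 = 1.9528.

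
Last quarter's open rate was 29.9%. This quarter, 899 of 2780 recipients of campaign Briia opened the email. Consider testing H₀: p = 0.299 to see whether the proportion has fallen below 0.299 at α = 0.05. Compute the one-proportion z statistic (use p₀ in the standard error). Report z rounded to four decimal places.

z = 2.8079

p̂ = 899/2780 = 0.323381.
Standard error under H₀: √(0.299×0.701/2780) = 0.008683.
z = (0.323381 − 0.299)/0.008683 = 0.024381/0.008683 = 2.8079.
p-value = P(Z < 2.808) ≈ 0.9975; since p > α = 0.05, fail to reject H₀.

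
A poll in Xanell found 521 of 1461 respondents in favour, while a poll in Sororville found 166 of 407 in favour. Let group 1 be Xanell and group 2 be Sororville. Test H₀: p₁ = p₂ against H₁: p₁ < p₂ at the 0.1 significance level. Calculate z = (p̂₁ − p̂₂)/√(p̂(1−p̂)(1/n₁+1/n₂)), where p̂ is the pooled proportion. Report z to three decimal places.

p̂₁ = 521/1461 ≈ 0.356605, p̂₂ = 166/407 ≈ 0.407862.
Pooled p̂ = (521+166)/(1461+407) = 687/1868 = 0.367773.
SE = √(0.232516 × 0.00314147) = 0.027027.
z = (0.356605 − 0.407862)/0.027027 = -0.051257/0.027027 = -1.897.
p-value = P(Z < -1.897) ≈ 0.0289, so at α = 0.1 we reject H₀.

z = -1.897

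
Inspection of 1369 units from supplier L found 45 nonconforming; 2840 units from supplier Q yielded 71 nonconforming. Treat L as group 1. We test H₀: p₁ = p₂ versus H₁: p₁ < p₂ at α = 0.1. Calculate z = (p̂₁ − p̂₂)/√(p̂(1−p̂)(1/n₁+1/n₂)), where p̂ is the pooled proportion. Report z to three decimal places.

p̂₁ = 45/1369 = 0.032871, p̂₂ = 71/2840 = 0.025000.
Pooled p̂ = (45+71)/(1369+2840) = 116/4209 = 0.027560.
SE = √(p̂(1−p̂)(1/n₁+1/n₂)) = √(0.027560·0.972440·0.00108257) = √(2.90134e-05) = 0.005386.
z = (0.032871 − 0.025000)/0.005386 = 0.007871/0.005386 = 1.461.
p-value = P(Z < 1.461) ≈ 0.9280, so at α = 0.1 we fail to reject H₀.

z = 1.461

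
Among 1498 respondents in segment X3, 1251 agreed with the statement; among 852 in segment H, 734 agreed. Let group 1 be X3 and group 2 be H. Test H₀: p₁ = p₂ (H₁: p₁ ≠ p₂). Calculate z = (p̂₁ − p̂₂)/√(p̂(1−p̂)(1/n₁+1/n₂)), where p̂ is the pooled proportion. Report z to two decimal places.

p̂₁ = 1251/1498 = 0.8351, p̂₂ = 734/852 = 0.8615.
Pooled p̂ = (1251+734)/(1498+852) = 1985/2350 = 0.8447.
SE = √(p̂(1−p̂)(1/n₁+1/n₂)) = √(0.8447·0.1553·0.00184127) = √(0.000241565) = 0.0155.
z = (0.8351 − 0.8615)/0.0155 = -0.0264/0.0155 = -1.70.
p-value = 2·P(Z > 1.698) ≈ 0.0895.

z = -1.70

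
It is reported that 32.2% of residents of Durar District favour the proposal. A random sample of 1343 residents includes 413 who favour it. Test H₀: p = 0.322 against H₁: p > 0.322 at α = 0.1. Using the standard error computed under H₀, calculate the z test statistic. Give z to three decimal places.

p̂ = 413/1343 ≈ 0.30752.
Under H₀, SE = √(0.322·0.678/1343) = √(0.000162558) = 0.01275.
z = (0.30752 − 0.322)/0.01275 = -0.01448/0.01275 = -1.136.
p-value = P(Z > -1.136) ≈ 0.8720, so at α = 0.1 we fail to reject H₀.

z = -1.136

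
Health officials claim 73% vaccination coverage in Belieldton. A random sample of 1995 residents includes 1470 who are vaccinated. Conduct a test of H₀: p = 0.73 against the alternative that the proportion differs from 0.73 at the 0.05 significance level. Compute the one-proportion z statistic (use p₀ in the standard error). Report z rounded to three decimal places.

p̂ = 1470/1995 = 0.73684.
Standard error under H₀: √(0.73×0.27/1995) = 0.00994.
z = (0.73684 − 0.73)/0.00994 = 0.00684/0.00994 = 0.688.
Two-sided p-value ≈ 2·Φ(−0.688) = 0.4912, so at α = 0.05 we fail to reject H₀.

z = 0.688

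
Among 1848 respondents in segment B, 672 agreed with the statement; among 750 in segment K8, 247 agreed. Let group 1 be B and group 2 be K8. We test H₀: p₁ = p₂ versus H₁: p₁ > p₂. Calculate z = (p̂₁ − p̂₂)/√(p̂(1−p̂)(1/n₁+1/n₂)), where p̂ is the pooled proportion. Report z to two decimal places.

p̂₁ = 672/1848 ≈ 0.3636, p̂₂ = 247/750 ≈ 0.3293.
Pooled p̂ = (672+247)/(1848+750) = 919/2598 = 0.3537.
SE = √(0.228606 × 0.00187446) = 0.0207.
z = (0.3636 − 0.3293)/0.0207 = 0.0343/0.0207 = 1.66.

z = 1.66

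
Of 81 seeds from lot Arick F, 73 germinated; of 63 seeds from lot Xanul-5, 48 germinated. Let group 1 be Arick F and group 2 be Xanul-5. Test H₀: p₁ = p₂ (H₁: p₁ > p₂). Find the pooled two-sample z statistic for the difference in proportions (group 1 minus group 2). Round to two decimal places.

p̂₁ = 73/81 ≈ 0.90123, p̂₂ = 48/63 ≈ 0.76190.
Pooled p̂ = (73+48)/(81+63) = 121/144 = 0.84028.
SE = √(p̂(1−p̂)(1/n₁+1/n₂)) = √(0.84028·0.15972·0.0282187) = √(0.00378726) = 0.06154.
z = (0.90123 − 0.76190)/0.06154 = 0.13933/0.06154 = 2.26.
p-value = P(Z > 2.264) ≈ 0.0118.

z = 2.26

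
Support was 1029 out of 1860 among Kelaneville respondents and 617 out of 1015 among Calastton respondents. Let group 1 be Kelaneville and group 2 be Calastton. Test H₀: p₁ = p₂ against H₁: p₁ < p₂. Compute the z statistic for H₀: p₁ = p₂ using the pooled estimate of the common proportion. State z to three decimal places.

z = -2.831

p̂₁ = 1029/1860 ≈ 0.553226, p̂₂ = 617/1015 ≈ 0.607882.
Pooled p̂ = (1029+617)/(1860+1015) = 1646/2875 = 0.572522.
SE = √(p̂(1−p̂)(1/n₁+1/n₂)) = √(0.572522·0.427478·0.00152286) = √(0.000372705) = 0.019306.
z = (0.553226 − 0.607882)/0.019306 = -0.054656/0.019306 = -2.831.
p-value = P(Z < -2.831) ≈ 0.0023.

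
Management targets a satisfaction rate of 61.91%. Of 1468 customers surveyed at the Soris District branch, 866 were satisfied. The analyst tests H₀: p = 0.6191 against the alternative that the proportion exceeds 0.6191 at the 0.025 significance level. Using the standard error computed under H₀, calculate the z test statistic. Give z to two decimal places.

p̂ = 866/1468 ≈ 0.5899.
SE = √(p₀(1−p₀)/n) = √(0.23582/1468) = 0.0127.
z = (0.5899 − 0.6191)/0.0127 = -0.0292/0.0127 = -2.30.
p-value = P(Z > -2.302) ≈ 0.9893. With α = 0.025, fail to reject H₀.

z = -2.30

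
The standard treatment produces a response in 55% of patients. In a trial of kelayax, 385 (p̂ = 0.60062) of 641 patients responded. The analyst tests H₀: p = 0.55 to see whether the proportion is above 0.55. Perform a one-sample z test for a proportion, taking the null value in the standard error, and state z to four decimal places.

z = 2.5763

p̂ = 385/641 ≈ 0.600624.
Standard error under H₀: √(0.55×0.45/641) = 0.019650.
z = (0.600624 − 0.55)/0.019650 = 0.050624/0.019650 = 2.5763.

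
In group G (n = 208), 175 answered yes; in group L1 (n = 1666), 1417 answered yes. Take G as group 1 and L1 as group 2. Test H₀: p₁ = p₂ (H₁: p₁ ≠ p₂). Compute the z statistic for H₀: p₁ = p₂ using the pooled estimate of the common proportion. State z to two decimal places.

z = -0.35

p̂₁ = 175/208 = 0.8413, p̂₂ = 1417/1666 = 0.8505.
Pooled p̂ = (175+1417)/(208+1666) = 1592/1874 = 0.8495.
SE = √(0.127836 × 0.00540793) = 0.0263.
z = (0.8413 − 0.8505)/0.0263 = -0.0092/0.0263 = -0.35.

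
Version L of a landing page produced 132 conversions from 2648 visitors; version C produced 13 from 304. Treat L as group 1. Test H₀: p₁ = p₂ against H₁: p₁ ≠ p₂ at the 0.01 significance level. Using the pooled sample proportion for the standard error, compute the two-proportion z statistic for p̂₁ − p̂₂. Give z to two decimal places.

z = 0.54

p̂₁ = 132/2648 ≈ 0.04985, p̂₂ = 13/304 ≈ 0.04276.
Pooled p̂ = (132+13)/(2648+304) = 145/2952 = 0.04912.
SE = √(0.0467065 × 0.00366712) = 0.01309.
z = (0.04985 − 0.04276)/0.01309 = 0.00709/0.01309 = 0.54.
Two-sided p-value ≈ 2·Φ(−0.541) = 0.5882, so at α = 0.01 we fail to reject H₀.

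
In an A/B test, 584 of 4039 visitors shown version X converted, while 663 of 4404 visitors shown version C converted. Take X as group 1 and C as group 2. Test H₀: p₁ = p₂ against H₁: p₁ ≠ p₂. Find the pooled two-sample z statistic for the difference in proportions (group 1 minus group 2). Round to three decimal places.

z = -0.770

p̂₁ = 584/4039 = 0.14459, p̂₂ = 663/4404 = 0.15054.
Pooled p̂ = (584+663)/(4039+4404) = 1247/8443 = 0.14770.
SE = √(p̂(1−p̂)(1/n₁+1/n₂)) = √(0.14770·0.85230·0.000474652) = √(5.97502e-05) = 0.00773.
z = (0.14459 − 0.15054)/0.00773 = -0.00595/0.00773 = -0.770.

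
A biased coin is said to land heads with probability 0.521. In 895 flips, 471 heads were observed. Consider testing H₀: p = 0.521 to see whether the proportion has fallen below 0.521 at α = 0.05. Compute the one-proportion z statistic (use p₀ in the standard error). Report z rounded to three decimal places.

p̂ = 471/895 = 0.52626.
Under H₀, SE = √(0.521·0.479/895) = √(0.000278837) = 0.01670.
z = (0.52626 − 0.521)/0.01670 = 0.00526/0.01670 = 0.315.
p-value = P(Z < 0.315) ≈ 0.6236. With α = 0.05, fail to reject H₀.

z = 0.315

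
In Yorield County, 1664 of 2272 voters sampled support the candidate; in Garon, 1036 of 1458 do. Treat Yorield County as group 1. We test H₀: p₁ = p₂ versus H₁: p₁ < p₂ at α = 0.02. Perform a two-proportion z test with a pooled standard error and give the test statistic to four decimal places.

z = 1.4552

p̂₁ = 1664/2272 = 0.7323944, p̂₂ = 1036/1458 = 0.7105624.
Pooled p̂ = (1664+1036)/(2272+1458) = 2700/3730 = 0.7238606.
SE = √(0.199886 × 0.00112601) = 0.0150025.
z = (0.7323944 − 0.7105624)/0.0150025 = 0.0218320/0.0150025 = 1.4552.
p-value = P(Z < 1.455) ≈ 0.9272; since p > α = 0.02, fail to reject H₀.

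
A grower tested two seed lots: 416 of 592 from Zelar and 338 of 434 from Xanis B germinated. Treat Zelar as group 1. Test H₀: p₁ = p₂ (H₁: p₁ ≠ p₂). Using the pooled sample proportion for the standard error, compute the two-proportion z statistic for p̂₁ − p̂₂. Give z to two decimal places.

p̂₁ = 416/592 = 0.7027, p̂₂ = 338/434 = 0.7788.
Pooled p̂ = (416+338)/(592+434) = 754/1026 = 0.7349.
SE = √(0.194825 × 0.00399334) = 0.0279.
z = (0.7027 − 0.7788)/0.0279 = -0.0761/0.0279 = -2.73.

z = -2.73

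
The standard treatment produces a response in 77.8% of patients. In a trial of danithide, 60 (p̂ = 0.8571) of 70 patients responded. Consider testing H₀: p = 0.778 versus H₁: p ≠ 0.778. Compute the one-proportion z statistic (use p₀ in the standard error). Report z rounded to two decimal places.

z = 1.59

p̂ = 60/70 ≈ 0.8571.
Under H₀, SE = √(0.778·0.222/70) = √(0.00246737) = 0.0497.
z = (0.8571 − 0.778)/0.0497 = 0.0791/0.0497 = 1.59.
p-value = 2·P(Z > 1.593) ≈ 0.1111.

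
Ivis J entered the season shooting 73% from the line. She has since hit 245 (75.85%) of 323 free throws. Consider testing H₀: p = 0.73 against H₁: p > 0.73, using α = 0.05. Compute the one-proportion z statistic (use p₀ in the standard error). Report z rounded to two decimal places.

p̂ = 245/323 = 0.7585.
SE = √(p₀(1−p₀)/n) = √(0.1971/323) = 0.0247.
z = (0.7585 − 0.73)/0.0247 = 0.0285/0.0247 = 1.15.
p-value = P(Z > 1.154) ≈ 0.1242; since p > α = 0.05, fail to reject H₀.

z = 1.15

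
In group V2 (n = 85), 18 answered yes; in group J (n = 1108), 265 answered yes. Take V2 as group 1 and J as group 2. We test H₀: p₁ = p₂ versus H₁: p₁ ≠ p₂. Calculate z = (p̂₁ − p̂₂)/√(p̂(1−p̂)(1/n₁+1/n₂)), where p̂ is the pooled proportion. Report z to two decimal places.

p̂₁ = 18/85 = 0.2118, p̂₂ = 265/1108 = 0.2392.
Pooled p̂ = (18+265)/(85+1108) = 283/1193 = 0.2372.
SE = √(p̂(1−p̂)(1/n₁+1/n₂)) = √(0.2372·0.7628·0.0126672) = √(0.00229207) = 0.0479.
z = (0.2118 − 0.2392)/0.0479 = -0.0274/0.0479 = -0.57.

z = -0.57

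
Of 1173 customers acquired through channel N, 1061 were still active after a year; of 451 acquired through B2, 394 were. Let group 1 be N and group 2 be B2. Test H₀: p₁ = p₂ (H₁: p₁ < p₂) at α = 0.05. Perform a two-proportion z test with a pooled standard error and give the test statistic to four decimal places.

z = 1.8267

p̂₁ = 1061/1173 ≈ 0.904518, p̂₂ = 394/451 ≈ 0.873614.
Pooled p̂ = (1061+394)/(1173+451) = 1455/1624 = 0.895936.
SE = √(p̂(1−p̂)(1/n₁+1/n₂)) = √(0.895936·0.104064·0.00306981) = √(0.000286213) = 0.016918.
z = (0.904518 − 0.873614)/0.016918 = 0.030904/0.016918 = 1.8267.
p-value = P(Z < 1.827) ≈ 0.9661, so at α = 0.05 we fail to reject H₀.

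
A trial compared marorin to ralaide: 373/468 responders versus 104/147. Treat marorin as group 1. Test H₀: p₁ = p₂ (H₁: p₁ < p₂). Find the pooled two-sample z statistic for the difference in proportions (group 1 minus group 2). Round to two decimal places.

z = 2.27

p̂₁ = 373/468 = 0.7970, p̂₂ = 104/147 = 0.7075.
Pooled p̂ = (373+104)/(468+147) = 477/615 = 0.7756.
SE = √(p̂(1−p̂)(1/n₁+1/n₂)) = √(0.7756·0.2244·0.00893947) = √(0.00155582) = 0.0394.
z = (0.7970 − 0.7075)/0.0394 = 0.0895/0.0394 = 2.27.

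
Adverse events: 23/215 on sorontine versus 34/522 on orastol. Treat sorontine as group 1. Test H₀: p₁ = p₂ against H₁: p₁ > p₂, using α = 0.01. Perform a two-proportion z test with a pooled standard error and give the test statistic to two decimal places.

p̂₁ = 23/215 = 0.10698, p̂₂ = 34/522 = 0.06513.
Pooled p̂ = (23+34)/(215+522) = 57/737 = 0.07734.
SE = √(p̂(1−p̂)(1/n₁+1/n₂)) = √(0.07734·0.92266·0.00656687) = √(0.000468605) = 0.02165.
z = (0.10698 − 0.06513)/0.02165 = 0.04185/0.02165 = 1.93.
p-value = P(Z > 1.933) ≈ 0.0266. With α = 0.01, fail to reject H₀.

z = 1.93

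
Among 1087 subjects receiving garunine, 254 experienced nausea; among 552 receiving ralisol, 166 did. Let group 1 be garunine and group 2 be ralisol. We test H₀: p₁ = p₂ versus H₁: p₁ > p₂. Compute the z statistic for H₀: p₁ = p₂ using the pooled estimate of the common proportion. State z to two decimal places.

p̂₁ = 254/1087 = 0.2337, p̂₂ = 166/552 = 0.3007.
Pooled p̂ = (254+166)/(1087+552) = 420/1639 = 0.2563.
SE = √(p̂(1−p̂)(1/n₁+1/n₂)) = √(0.2563·0.7437·0.00273156) = √(0.000520602) = 0.0228.
z = (0.2337 − 0.3007)/0.0228 = -0.0670/0.0228 = -2.94.
p-value = P(Z > -2.939) ≈ 0.9984.

z = -2.94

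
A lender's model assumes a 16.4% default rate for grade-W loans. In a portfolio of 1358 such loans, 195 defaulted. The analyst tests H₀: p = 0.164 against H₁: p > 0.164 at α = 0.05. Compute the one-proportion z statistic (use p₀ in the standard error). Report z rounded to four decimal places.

z = -2.0309

p̂ = 195/1358 ≈ 0.143594.
Standard error under H₀: √(0.164×0.836/1358) = 0.010048.
z = (0.143594 − 0.164)/0.010048 = -0.020406/0.010048 = -2.0309.
p-value = P(Z > -2.031) ≈ 0.9789. With α = 0.05, fail to reject H₀.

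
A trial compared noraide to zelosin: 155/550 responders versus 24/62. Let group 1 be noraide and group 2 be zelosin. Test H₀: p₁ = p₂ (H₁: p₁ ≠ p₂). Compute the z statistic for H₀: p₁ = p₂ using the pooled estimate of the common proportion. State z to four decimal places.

z = -1.7275

p̂₁ = 155/550 ≈ 0.281818, p̂₂ = 24/62 ≈ 0.387097.
Pooled p̂ = (155+24)/(550+62) = 179/612 = 0.292484.
SE = √(p̂(1−p̂)(1/n₁+1/n₂)) = √(0.292484·0.707516·0.0179472) = √(0.00371394) = 0.060942.
z = (0.281818 − 0.387097)/0.060942 = -0.105279/0.060942 = -1.7275.
Two-sided p-value ≈ 2·Φ(−1.728) = 0.0841.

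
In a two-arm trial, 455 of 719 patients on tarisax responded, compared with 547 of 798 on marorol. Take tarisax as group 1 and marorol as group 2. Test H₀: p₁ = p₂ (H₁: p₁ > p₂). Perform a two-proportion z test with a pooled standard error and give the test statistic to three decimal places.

p̂₁ = 455/719 ≈ 0.63282, p̂₂ = 547/798 ≈ 0.68546.
Pooled p̂ = (455+547)/(719+798) = 1002/1517 = 0.66051.
SE = √(p̂(1−p̂)(1/n₁+1/n₂)) = √(0.66051·0.33949·0.00264395) = √(0.000592867) = 0.02435.
z = (0.63282 − 0.68546)/0.02435 = -0.05264/0.02435 = -2.162.

z = -2.162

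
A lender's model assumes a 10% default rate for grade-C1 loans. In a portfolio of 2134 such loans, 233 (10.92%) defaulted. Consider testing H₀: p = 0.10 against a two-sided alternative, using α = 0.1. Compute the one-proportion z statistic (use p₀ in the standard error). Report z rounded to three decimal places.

p̂ = 233/2134 = 0.10918.
Standard error under H₀: √(0.1×0.9/2134) = 0.00649.
z = (0.10918 − 0.1)/0.00649 = 0.00918/0.00649 = 1.414.
p-value = 2·P(Z > 1.414) ≈ 0.1573. With α = 0.1, fail to reject H₀.

z = 1.414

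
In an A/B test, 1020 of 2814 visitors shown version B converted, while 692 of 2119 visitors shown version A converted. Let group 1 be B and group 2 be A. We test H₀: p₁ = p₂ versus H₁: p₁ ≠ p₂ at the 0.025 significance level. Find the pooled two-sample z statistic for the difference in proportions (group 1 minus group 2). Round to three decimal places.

z = 2.622

p̂₁ = 1020/2814 = 0.36247, p̂₂ = 692/2119 = 0.32657.
Pooled p̂ = (1020+692)/(2814+2119) = 1712/4933 = 0.34705.
SE = √(0.226606 × 0.000827287) = 0.01369.
z = (0.36247 − 0.32657)/0.01369 = 0.03590/0.01369 = 2.622.
p-value = 2·P(Z > 2.622) ≈ 0.0087, so at α = 0.025 we reject H₀.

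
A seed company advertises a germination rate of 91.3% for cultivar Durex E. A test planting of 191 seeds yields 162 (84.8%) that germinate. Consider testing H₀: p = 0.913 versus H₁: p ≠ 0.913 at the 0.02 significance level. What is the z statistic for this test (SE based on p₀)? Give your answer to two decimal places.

p̂ = 162/191 = 0.8482.
Under H₀, SE = √(0.913·0.087/191) = √(0.000415869) = 0.0204.
z = (0.8482 − 0.913)/0.0204 = -0.0648/0.0204 = -3.18.
p-value = 2·P(Z > 3.179) ≈ 0.0015; since p < α = 0.02, reject H₀.

z = -3.18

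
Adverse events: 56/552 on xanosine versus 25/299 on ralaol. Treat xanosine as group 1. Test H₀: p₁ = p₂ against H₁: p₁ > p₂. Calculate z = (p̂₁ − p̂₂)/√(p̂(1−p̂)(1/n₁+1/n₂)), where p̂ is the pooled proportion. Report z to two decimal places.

p̂₁ = 56/552 = 0.10145, p̂₂ = 25/299 = 0.08361.
Pooled p̂ = (56+25)/(552+299) = 81/851 = 0.09518.
SE = √(p̂(1−p̂)(1/n₁+1/n₂)) = √(0.09518·0.90482·0.00515608) = √(0.000444054) = 0.02107.
z = (0.10145 − 0.08361)/0.02107 = 0.01784/0.02107 = 0.85.
p-value = P(Z > 0.846) ≈ 0.1986.

z = 0.85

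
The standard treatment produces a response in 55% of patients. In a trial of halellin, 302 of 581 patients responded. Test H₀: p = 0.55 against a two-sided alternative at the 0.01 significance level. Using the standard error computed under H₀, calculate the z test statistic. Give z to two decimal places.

z = -1.46

p̂ = 302/581 ≈ 0.51979.
Standard error under H₀: √(0.55×0.45/581) = 0.02064.
z = (0.51979 − 0.55)/0.02064 = -0.03021/0.02064 = -1.46.
p-value = 2·P(Z > 1.464) ≈ 0.1433. With α = 0.01, fail to reject H₀.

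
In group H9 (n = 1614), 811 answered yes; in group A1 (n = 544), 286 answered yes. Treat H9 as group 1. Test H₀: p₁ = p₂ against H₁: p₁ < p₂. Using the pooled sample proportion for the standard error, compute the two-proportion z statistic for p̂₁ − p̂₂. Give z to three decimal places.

z = -0.938

p̂₁ = 811/1614 = 0.502478, p̂₂ = 286/544 = 0.525735.
Pooled p̂ = (811+286)/(1614+544) = 1097/2158 = 0.508341.
SE = √(p̂(1−p̂)(1/n₁+1/n₂)) = √(0.508341·0.491659·0.00245781) = √(0.000614282) = 0.024785.
z = (0.502478 − 0.525735)/0.024785 = -0.023257/0.024785 = -0.938.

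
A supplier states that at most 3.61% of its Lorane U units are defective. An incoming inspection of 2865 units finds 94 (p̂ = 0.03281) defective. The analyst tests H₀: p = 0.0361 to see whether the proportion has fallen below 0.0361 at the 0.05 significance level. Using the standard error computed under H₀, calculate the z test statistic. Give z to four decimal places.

z = -0.9441

p̂ = 94/2865 = 0.0328098.
Under H₀, SE = √(0.0361·0.9639/2865) = √(1.21455e-05) = 0.0034850.
z = (0.0328098 − 0.0361)/0.0034850 = -0.0032902/0.0034850 = -0.9441.
p-value = P(Z < -0.944) ≈ 0.1726. With α = 0.05, fail to reject H₀.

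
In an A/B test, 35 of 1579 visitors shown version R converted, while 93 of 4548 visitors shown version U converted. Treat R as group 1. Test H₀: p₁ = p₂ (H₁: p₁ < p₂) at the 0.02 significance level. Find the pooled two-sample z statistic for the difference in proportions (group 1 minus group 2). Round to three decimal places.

p̂₁ = 35/1579 = 0.02217, p̂₂ = 93/4548 = 0.02045.
Pooled p̂ = (35+93)/(1579+4548) = 128/6127 = 0.02089.
SE = √(p̂(1−p̂)(1/n₁+1/n₂)) = √(0.02089·0.97911·0.000853189) = √(1.74517e-05) = 0.00418.
z = (0.02217 − 0.02045)/0.00418 = 0.00172/0.00418 = 0.411.
p-value = P(Z < 0.411) ≈ 0.6595, so at α = 0.02 we fail to reject H₀.

z = 0.411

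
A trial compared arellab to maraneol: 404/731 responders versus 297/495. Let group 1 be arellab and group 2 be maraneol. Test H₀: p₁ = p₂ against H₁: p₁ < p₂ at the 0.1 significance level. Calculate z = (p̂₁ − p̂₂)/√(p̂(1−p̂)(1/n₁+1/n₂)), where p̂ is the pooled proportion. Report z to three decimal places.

p̂₁ = 404/731 ≈ 0.55267, p̂₂ = 297/495 ≈ 0.60000.
Pooled p̂ = (404+297)/(731+495) = 701/1226 = 0.57178.
SE = √(0.244848 × 0.00338819) = 0.02880.
z = (0.55267 − 0.60000)/0.02880 = -0.04733/0.02880 = -1.643.
p-value = P(Z < -1.643) ≈ 0.0502; since p < α = 0.1, reject H₀.

z = -1.643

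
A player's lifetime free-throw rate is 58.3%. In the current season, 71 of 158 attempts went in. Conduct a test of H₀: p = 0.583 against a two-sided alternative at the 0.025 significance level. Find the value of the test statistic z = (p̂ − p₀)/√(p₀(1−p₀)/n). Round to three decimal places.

p̂ = 71/158 = 0.449367.
Under H₀, SE = √(0.583·0.417/158) = √(0.00153868) = 0.039226.
z = (0.449367 − 0.583)/0.039226 = -0.133633/0.039226 = -3.407.
Two-sided p-value ≈ 2·Φ(−3.407) = 0.0007. With α = 0.025, reject H₀.

z = -3.407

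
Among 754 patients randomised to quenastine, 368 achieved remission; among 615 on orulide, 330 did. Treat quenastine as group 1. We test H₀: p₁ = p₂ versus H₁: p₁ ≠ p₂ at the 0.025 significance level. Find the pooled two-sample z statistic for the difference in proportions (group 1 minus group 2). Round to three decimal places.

p̂₁ = 368/754 = 0.488064, p̂₂ = 330/615 = 0.536585.
Pooled p̂ = (368+330)/(754+615) = 698/1369 = 0.509861.
SE = √(p̂(1−p̂)(1/n₁+1/n₂)) = √(0.509861·0.490139·0.00295228) = √(0.000737782) = 0.027162.
z = (0.488064 − 0.536585)/0.027162 = -0.048521/0.027162 = -1.786.
p-value = 2·P(Z > 1.786) ≈ 0.0740; since p > α = 0.025, fail to reject H₀.

z = -1.786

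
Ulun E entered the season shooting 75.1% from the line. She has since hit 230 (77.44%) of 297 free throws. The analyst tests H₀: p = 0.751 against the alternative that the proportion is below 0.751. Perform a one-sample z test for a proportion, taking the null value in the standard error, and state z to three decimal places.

p̂ = 230/297 = 0.77441.
Under H₀, SE = √(0.751·0.249/297) = √(0.000629626) = 0.02509.
z = (0.77441 − 0.751)/0.02509 = 0.02341/0.02509 = 0.933.

z = 0.933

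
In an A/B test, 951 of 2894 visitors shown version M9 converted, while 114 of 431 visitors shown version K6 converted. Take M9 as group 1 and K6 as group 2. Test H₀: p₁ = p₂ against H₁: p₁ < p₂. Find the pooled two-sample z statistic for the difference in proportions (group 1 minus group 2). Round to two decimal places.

z = 2.66

p̂₁ = 951/2894 ≈ 0.3286, p̂₂ = 114/431 ≈ 0.2645.
Pooled p̂ = (951+114)/(2894+431) = 1065/3325 = 0.3203.
SE = √(p̂(1−p̂)(1/n₁+1/n₂)) = √(0.3203·0.6797·0.00266573) = √(0.000580351) = 0.0241.
z = (0.3286 − 0.2645)/0.0241 = 0.0641/0.0241 = 2.66.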